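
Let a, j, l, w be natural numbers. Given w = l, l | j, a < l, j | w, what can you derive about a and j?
a < j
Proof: From w = l and j | w, j | l. l | j, so l = j. a < l, so a < j.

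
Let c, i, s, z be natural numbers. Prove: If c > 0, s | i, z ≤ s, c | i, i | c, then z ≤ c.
i | c and c | i, so i = c. Since s | i, s | c. Since c > 0, s ≤ c. Since z ≤ s, z ≤ c.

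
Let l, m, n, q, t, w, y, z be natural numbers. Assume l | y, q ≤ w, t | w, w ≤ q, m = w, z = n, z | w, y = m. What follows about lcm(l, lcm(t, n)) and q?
lcm(l, lcm(t, n)) | q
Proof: w ≤ q and q ≤ w, thus w = q. y = m and m = w, therefore y = w. Because l | y, l | w. z = n and z | w, hence n | w. Since t | w, lcm(t, n) | w. Since l | w, lcm(l, lcm(t, n)) | w. Since w = q, lcm(l, lcm(t, n)) | q.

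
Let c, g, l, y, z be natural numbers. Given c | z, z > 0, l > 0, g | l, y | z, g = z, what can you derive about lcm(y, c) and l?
lcm(y, c) ≤ l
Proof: y | z and c | z, so lcm(y, c) | z. z > 0, so lcm(y, c) ≤ z. From g = z and g | l, z | l. Since l > 0, z ≤ l. Since lcm(y, c) ≤ z, lcm(y, c) ≤ l.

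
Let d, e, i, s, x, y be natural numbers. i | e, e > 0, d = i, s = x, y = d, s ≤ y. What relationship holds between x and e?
x ≤ e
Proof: Because y = d and d = i, y = i. From s = x and s ≤ y, x ≤ y. Since y = i, x ≤ i. i | e and e > 0, thus i ≤ e. Because x ≤ i, x ≤ e.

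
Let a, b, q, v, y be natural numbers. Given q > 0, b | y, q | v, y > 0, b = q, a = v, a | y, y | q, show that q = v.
Because y | q and q > 0, y ≤ q. b | y and y > 0, thus b ≤ y. Since b = q, q ≤ y. Since y ≤ q, y = q. a = v and a | y, so v | y. y = q, so v | q. Since q | v, q = v.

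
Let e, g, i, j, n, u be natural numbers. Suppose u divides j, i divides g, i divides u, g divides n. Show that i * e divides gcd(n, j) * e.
Since i divides g and g divides n, i divides n. i divides u and u divides j, thus i divides j. i divides n, so i divides gcd(n, j). Then i * e divides gcd(n, j) * e.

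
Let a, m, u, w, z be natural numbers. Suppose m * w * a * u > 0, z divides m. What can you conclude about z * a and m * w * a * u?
z * a ≤ m * w * a * u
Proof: Because z divides m, z divides m * w. Then z * a divides m * w * a. Then z * a divides m * w * a * u. Since m * w * a * u > 0, z * a ≤ m * w * a * u.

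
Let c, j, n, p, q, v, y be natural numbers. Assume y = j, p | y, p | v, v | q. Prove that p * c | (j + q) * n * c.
y = j and p | y, thus p | j. From p | v and v | q, p | q. Since p | j, p | j + q. Then p | (j + q) * n. Then p * c | (j + q) * n * c.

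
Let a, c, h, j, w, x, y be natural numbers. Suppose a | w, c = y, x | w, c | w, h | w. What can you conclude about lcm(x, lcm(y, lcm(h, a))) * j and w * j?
lcm(x, lcm(y, lcm(h, a))) * j | w * j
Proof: c = y and c | w, so y | w. Because h | w and a | w, lcm(h, a) | w. Since y | w, lcm(y, lcm(h, a)) | w. Since x | w, lcm(x, lcm(y, lcm(h, a))) | w. Then lcm(x, lcm(y, lcm(h, a))) * j | w * j.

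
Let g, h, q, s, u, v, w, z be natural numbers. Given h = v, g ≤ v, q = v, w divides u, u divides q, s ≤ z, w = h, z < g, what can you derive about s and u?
s < u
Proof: w = h and h = v, so w = v. Since w divides u, v divides u. From q = v and u divides q, u divides v. Since v divides u, v = u. s ≤ z and z < g, hence s < g. g ≤ v, so s < v. v = u, so s < u.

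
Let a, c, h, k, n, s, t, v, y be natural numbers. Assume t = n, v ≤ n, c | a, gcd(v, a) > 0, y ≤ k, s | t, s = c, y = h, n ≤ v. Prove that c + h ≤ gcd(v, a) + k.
Because n ≤ v and v ≤ n, n = v. Since t = n, t = v. s = c and s | t, thus c | t. t = v, so c | v. From c | a, c | gcd(v, a). Since gcd(v, a) > 0, c ≤ gcd(v, a). y = h and y ≤ k, therefore h ≤ k. c ≤ gcd(v, a), so c + h ≤ gcd(v, a) + k.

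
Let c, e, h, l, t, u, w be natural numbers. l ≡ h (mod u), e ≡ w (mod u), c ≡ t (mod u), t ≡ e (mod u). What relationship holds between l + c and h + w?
l + c ≡ h + w (mod u)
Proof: c ≡ t (mod u) and t ≡ e (mod u), hence c ≡ e (mod u). Since e ≡ w (mod u), c ≡ w (mod u). Since l ≡ h (mod u), l + c ≡ h + w (mod u).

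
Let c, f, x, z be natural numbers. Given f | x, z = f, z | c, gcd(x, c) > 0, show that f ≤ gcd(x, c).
z = f and z | c, therefore f | c. From f | x, f | gcd(x, c). Since gcd(x, c) > 0, f ≤ gcd(x, c).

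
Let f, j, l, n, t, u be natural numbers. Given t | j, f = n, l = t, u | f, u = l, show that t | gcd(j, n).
u = l and l = t, therefore u = t. f = n and u | f, hence u | n. Since u = t, t | n. From t | j, t | gcd(j, n).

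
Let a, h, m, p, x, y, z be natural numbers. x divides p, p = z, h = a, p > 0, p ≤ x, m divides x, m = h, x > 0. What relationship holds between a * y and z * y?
a * y ≤ z * y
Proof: x divides p and p > 0, thus x ≤ p. Because p ≤ x, x = p. p = z, so x = z. m = h and h = a, therefore m = a. m divides x, so a divides x. x > 0, so a ≤ x. Since x = z, a ≤ z. By multiplying by a non-negative, a * y ≤ z * y.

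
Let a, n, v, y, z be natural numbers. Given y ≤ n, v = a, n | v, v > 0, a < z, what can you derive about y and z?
y < z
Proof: Since n | v and v > 0, n ≤ v. Since v = a, n ≤ a. Since a < z, n < z. y ≤ n, so y < z.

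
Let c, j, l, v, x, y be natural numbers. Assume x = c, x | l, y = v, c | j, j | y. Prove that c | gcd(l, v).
Because x = c and x | l, c | l. c | j and j | y, thus c | y. y = v, so c | v. Since c | l, c | gcd(l, v).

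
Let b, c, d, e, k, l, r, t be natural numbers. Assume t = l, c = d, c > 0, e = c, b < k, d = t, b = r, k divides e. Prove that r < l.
c = d and d = t, thus c = t. Since t = l, c = l. b = r and b < k, therefore r < k. e = c and k divides e, so k divides c. c > 0, so k ≤ c. Since r < k, r < c. Since c = l, r < l.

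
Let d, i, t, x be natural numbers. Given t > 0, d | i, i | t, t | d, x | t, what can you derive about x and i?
x ≤ i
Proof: t | d and d | i, so t | i. i | t, so t = i. x | t and t > 0, so x ≤ t. t = i, so x ≤ i.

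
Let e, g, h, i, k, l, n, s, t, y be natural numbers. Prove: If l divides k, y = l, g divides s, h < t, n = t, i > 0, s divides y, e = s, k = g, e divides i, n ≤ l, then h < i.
n = t and n ≤ l, thus t ≤ l. h < t, so h < l. Since y = l and s divides y, s divides l. Since k = g and l divides k, l divides g. g divides s, so l divides s. s divides l, so s = l. From e = s, e = l. Since e divides i, l divides i. Since i > 0, l ≤ i. h < l, so h < i.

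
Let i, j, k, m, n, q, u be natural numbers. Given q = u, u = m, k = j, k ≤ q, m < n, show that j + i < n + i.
q = u and u = m, thus q = m. Because k = j and k ≤ q, j ≤ q. Since q = m, j ≤ m. Since m < n, j < n. Then j + i < n + i.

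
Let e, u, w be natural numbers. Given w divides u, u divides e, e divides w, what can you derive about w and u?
w = u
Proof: u divides e and e divides w, therefore u divides w. w divides u, so u = w. Then w = u.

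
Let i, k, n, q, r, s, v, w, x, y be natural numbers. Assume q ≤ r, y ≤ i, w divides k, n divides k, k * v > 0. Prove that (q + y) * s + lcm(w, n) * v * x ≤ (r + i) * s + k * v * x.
Since q ≤ r and y ≤ i, q + y ≤ r + i. By multiplying by a non-negative, (q + y) * s ≤ (r + i) * s. w divides k and n divides k, so lcm(w, n) divides k. Then lcm(w, n) * v divides k * v. k * v > 0, so lcm(w, n) * v ≤ k * v. By multiplying by a non-negative, lcm(w, n) * v * x ≤ k * v * x. (q + y) * s ≤ (r + i) * s, so (q + y) * s + lcm(w, n) * v * x ≤ (r + i) * s + k * v * x.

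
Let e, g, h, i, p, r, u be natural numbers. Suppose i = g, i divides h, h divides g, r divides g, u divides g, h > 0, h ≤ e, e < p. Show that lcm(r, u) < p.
Since i = g and i divides h, g divides h. Since h divides g, g = h. r divides g and u divides g, so lcm(r, u) divides g. Since g = h, lcm(r, u) divides h. h > 0, so lcm(r, u) ≤ h. h ≤ e and e < p, thus h < p. lcm(r, u) ≤ h, so lcm(r, u) < p.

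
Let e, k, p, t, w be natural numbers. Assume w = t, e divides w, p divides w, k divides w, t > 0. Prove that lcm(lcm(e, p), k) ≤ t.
e divides w and p divides w, hence lcm(e, p) divides w. k divides w, so lcm(lcm(e, p), k) divides w. Because w = t, lcm(lcm(e, p), k) divides t. Since t > 0, lcm(lcm(e, p), k) ≤ t.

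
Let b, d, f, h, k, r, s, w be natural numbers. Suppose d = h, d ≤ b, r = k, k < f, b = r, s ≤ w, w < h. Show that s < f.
b = r and r = k, therefore b = k. d = h and d ≤ b, so h ≤ b. w < h, so w < b. s ≤ w, so s < b. b = k, so s < k. From k < f, s < f.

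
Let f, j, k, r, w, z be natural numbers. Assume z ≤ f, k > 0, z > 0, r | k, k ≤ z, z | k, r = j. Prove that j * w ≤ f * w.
z | k and k > 0, so z ≤ k. Since k ≤ z, k = z. r = j and r | k, therefore j | k. Since k = z, j | z. Since z > 0, j ≤ z. z ≤ f, so j ≤ f. Then j * w ≤ f * w.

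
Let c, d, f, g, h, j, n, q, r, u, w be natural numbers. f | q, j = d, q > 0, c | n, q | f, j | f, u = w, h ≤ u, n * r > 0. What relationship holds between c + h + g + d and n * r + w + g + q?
c + h + g + d ≤ n * r + w + g + q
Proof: Because c | n, c | n * r. Since n * r > 0, c ≤ n * r. From u = w and h ≤ u, h ≤ w. From c ≤ n * r, c + h ≤ n * r + w. Then c + h + g ≤ n * r + w + g. From f | q and q | f, f = q. Because j = d and j | f, d | f. Since f = q, d | q. Because q > 0, d ≤ q. c + h + g ≤ n * r + w + g, so c + h + g + d ≤ n * r + w + g + q.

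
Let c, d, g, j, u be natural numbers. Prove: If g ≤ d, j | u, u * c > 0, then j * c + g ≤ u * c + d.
Because j | u, j * c | u * c. u * c > 0, so j * c ≤ u * c. Because g ≤ d, j * c + g ≤ u * c + d.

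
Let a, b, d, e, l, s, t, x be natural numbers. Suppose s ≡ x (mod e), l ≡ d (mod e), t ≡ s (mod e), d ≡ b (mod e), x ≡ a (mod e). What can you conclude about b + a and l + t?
b + a ≡ l + t (mod e)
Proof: l ≡ d (mod e) and d ≡ b (mod e), therefore l ≡ b (mod e). From t ≡ s (mod e) and s ≡ x (mod e), t ≡ x (mod e). x ≡ a (mod e), so t ≡ a (mod e). Since l ≡ b (mod e), by adding congruences, l + t ≡ b + a (mod e). Then b + a ≡ l + t (mod e).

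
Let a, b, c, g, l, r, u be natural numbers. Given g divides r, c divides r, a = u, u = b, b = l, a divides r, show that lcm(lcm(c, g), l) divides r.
c divides r and g divides r, so lcm(c, g) divides r. u = b and b = l, hence u = l. From a = u and a divides r, u divides r. From u = l, l divides r. Since lcm(c, g) divides r, lcm(lcm(c, g), l) divides r.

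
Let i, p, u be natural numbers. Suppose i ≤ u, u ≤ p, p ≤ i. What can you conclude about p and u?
p = u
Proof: p ≤ i and i ≤ u, so p ≤ u. u ≤ p, so p = u.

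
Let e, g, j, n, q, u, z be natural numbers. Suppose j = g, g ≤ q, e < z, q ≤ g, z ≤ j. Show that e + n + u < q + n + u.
g ≤ q and q ≤ g, so g = q. j = g, so j = q. Since e < z and z ≤ j, e < j. From j = q, e < q. Then e + n < q + n. Then e + n + u < q + n + u.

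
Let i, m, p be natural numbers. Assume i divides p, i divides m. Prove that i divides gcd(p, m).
i divides p and i divides m. Because common divisors divide the gcd, i divides gcd(p, m).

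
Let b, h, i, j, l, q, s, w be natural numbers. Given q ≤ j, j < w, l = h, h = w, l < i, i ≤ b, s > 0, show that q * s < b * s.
q ≤ j and j < w, therefore q < w. From l = h and h = w, l = w. l < i and i ≤ b, therefore l < b. l = w, so w < b. q < w, so q < b. From s > 0, by multiplying by a positive, q * s < b * s.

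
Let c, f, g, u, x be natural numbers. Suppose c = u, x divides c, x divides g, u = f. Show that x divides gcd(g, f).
c = u and u = f, thus c = f. Since x divides c, x divides f. Since x divides g, x divides gcd(g, f).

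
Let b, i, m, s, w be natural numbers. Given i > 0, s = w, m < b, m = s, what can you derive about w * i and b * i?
w * i < b * i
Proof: From m = s and s = w, m = w. Because m < b, w < b. i > 0, so w * i < b * i.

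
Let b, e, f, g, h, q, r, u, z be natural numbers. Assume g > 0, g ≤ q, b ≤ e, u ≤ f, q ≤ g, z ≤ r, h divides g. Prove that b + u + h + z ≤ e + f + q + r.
b ≤ e and u ≤ f, so b + u ≤ e + f. g ≤ q and q ≤ g, hence g = q. Since h divides g and g > 0, h ≤ g. Since g = q, h ≤ q. z ≤ r, so h + z ≤ q + r. Since b + u ≤ e + f, b + u + h + z ≤ e + f + q + r.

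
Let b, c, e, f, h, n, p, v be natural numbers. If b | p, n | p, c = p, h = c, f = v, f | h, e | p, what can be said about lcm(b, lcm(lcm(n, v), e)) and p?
lcm(b, lcm(lcm(n, v), e)) | p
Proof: f = v and f | h, hence v | h. Because h = c, v | c. c = p, so v | p. Since n | p, lcm(n, v) | p. e | p, so lcm(lcm(n, v), e) | p. b | p, so lcm(b, lcm(lcm(n, v), e)) | p.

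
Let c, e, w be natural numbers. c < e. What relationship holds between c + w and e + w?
c + w < e + w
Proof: Because c < e, by adding to both sides, c + w < e + w.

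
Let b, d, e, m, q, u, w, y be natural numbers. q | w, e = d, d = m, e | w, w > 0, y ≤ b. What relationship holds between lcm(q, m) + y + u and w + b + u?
lcm(q, m) + y + u ≤ w + b + u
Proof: e = d and d = m, hence e = m. e | w, so m | w. Since q | w, lcm(q, m) | w. Because w > 0, lcm(q, m) ≤ w. y ≤ b, hence y + u ≤ b + u. Since lcm(q, m) ≤ w, lcm(q, m) + y + u ≤ w + b + u.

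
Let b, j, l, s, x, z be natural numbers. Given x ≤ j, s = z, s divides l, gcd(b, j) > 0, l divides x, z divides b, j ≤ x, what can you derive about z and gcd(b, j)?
z ≤ gcd(b, j)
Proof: s = z and s divides l, thus z divides l. Because x ≤ j and j ≤ x, x = j. Since l divides x, l divides j. Because z divides l, z divides j. From z divides b, z divides gcd(b, j). gcd(b, j) > 0, so z ≤ gcd(b, j).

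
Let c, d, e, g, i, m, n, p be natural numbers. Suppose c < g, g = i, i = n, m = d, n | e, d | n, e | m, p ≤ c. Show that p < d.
Because g = i and i = n, g = n. Because n | e and e | m, n | m. Since m = d, n | d. Since d | n, n = d. Since g = n, g = d. p ≤ c and c < g, therefore p < g. g = d, so p < d.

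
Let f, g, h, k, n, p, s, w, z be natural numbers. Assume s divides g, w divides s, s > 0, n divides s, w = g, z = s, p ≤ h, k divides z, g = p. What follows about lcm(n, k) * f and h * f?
lcm(n, k) * f ≤ h * f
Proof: Since w = g and w divides s, g divides s. s divides g, so s = g. g = p, so s = p. z = s and k divides z, so k divides s. Since n divides s, lcm(n, k) divides s. Since s > 0, lcm(n, k) ≤ s. Because s = p, lcm(n, k) ≤ p. Since p ≤ h, lcm(n, k) ≤ h. By multiplying by a non-negative, lcm(n, k) * f ≤ h * f.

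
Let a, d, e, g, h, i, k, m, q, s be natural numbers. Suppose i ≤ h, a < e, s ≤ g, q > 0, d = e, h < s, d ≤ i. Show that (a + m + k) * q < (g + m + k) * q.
From d = e and d ≤ i, e ≤ i. h < s and s ≤ g, hence h < g. Since i ≤ h, i < g. e ≤ i, so e < g. Since a < e, a < g. Then a + m < g + m. Then a + m + k < g + m + k. Because q > 0, (a + m + k) * q < (g + m + k) * q.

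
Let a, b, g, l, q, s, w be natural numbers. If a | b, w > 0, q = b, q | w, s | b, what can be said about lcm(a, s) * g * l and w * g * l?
lcm(a, s) * g * l ≤ w * g * l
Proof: Because a | b and s | b, lcm(a, s) | b. q = b and q | w, thus b | w. lcm(a, s) | b, so lcm(a, s) | w. Since w > 0, lcm(a, s) ≤ w. Then lcm(a, s) * g ≤ w * g. Then lcm(a, s) * g * l ≤ w * g * l.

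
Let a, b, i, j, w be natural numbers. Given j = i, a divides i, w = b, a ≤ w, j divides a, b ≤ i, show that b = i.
j = i and j divides a, therefore i divides a. From a divides i, a = i. Because w = b and a ≤ w, a ≤ b. Because a = i, i ≤ b. Since b ≤ i, b = i.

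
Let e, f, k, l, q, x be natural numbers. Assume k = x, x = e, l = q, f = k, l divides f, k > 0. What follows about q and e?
q ≤ e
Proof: k = x and x = e, therefore k = e. Since f = k and l divides f, l divides k. Since l = q, q divides k. Since k > 0, q ≤ k. k = e, so q ≤ e.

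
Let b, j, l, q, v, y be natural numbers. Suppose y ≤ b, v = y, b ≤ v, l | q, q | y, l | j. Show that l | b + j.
v = y and b ≤ v, so b ≤ y. y ≤ b, so y = b. l | q and q | y, hence l | y. Since y = b, l | b. Since l | j, l | b + j.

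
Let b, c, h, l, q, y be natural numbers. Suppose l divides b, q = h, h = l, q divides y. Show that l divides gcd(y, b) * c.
From q = h and h = l, q = l. Since q divides y, l divides y. Because l divides b, l divides gcd(y, b). Then l divides gcd(y, b) * c.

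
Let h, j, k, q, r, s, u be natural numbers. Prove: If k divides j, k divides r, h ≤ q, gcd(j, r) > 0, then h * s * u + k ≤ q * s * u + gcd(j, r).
Because h ≤ q, by multiplying by a non-negative, h * s ≤ q * s. By multiplying by a non-negative, h * s * u ≤ q * s * u. Since k divides j and k divides r, k divides gcd(j, r). Since gcd(j, r) > 0, k ≤ gcd(j, r). h * s * u ≤ q * s * u, so h * s * u + k ≤ q * s * u + gcd(j, r).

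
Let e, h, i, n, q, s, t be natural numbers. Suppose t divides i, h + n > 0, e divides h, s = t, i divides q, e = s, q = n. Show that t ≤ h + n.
e = s and e divides h, thus s divides h. s = t, so t divides h. t divides i and i divides q, hence t divides q. q = n, so t divides n. Since t divides h, t divides h + n. h + n > 0, so t ≤ h + n.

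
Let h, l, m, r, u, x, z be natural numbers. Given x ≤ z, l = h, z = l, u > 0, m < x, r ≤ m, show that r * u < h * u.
From z = l and l = h, z = h. r ≤ m and m < x, thus r < x. Since x ≤ z, r < z. Since z = h, r < h. Since u > 0, by multiplying by a positive, r * u < h * u.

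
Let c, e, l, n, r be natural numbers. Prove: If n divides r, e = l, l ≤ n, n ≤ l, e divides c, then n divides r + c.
l ≤ n and n ≤ l, hence l = n. Since e = l, e = n. e divides c, so n divides c. Since n divides r, n divides r + c.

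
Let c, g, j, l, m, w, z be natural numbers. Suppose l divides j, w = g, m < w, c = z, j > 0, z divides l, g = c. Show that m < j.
Since w = g and g = c, w = c. m < w, so m < c. Because c = z, m < z. z divides l and l divides j, hence z divides j. j > 0, so z ≤ j. m < z, so m < j.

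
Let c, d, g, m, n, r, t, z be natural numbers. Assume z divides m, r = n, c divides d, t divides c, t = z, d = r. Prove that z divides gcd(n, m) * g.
t = z and t divides c, thus z divides c. d = r and c divides d, so c divides r. Since z divides c, z divides r. From r = n, z divides n. z divides m, so z divides gcd(n, m). Then z divides gcd(n, m) * g.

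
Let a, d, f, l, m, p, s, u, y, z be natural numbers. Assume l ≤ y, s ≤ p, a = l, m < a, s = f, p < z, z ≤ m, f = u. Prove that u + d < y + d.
s = f and f = u, therefore s = u. From p < z and z ≤ m, p < m. From a = l and m < a, m < l. Since p < m, p < l. Since s ≤ p, s < l. Since l ≤ y, s < y. s = u, so u < y. Then u + d < y + d.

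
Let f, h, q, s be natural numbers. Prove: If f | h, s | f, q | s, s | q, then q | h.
From s | q and q | s, s = q. From s | f and f | h, s | h. Since s = q, q | h.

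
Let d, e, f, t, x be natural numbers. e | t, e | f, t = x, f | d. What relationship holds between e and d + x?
e | d + x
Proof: From e | f and f | d, e | d. t = x and e | t, hence e | x. Since e | d, e | d + x.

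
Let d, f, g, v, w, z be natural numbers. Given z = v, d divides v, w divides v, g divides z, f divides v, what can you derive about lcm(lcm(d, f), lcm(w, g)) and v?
lcm(lcm(d, f), lcm(w, g)) divides v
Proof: d divides v and f divides v, so lcm(d, f) divides v. z = v and g divides z, so g divides v. Since w divides v, lcm(w, g) divides v. lcm(d, f) divides v, so lcm(lcm(d, f), lcm(w, g)) divides v.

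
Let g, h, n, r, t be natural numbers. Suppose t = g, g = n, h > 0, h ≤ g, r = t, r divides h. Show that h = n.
r = t and r divides h, so t divides h. Since h > 0, t ≤ h. From t = g, g ≤ h. Since h ≤ g, h = g. Because g = n, h = n.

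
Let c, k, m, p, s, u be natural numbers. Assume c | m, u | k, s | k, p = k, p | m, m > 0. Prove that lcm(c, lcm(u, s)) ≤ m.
Because u | k and s | k, lcm(u, s) | k. p = k and p | m, thus k | m. lcm(u, s) | k, so lcm(u, s) | m. Since c | m, lcm(c, lcm(u, s)) | m. Since m > 0, lcm(c, lcm(u, s)) ≤ m.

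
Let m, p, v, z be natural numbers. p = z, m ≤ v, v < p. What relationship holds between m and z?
m < z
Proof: m ≤ v and v < p, so m < p. p = z, so m < z.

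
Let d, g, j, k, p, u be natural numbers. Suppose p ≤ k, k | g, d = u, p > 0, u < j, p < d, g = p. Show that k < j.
Because g = p and k | g, k | p. p > 0, so k ≤ p. Since p ≤ k, p = k. d = u and p < d, therefore p < u. u < j, so p < j. Since p = k, k < j.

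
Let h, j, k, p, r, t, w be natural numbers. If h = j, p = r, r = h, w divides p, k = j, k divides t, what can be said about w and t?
w divides t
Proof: p = r and r = h, therefore p = h. w divides p, so w divides h. Since h = j, w divides j. k = j and k divides t, therefore j divides t. w divides j, so w divides t.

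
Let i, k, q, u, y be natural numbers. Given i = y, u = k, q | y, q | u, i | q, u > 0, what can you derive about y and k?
y ≤ k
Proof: i = y and i | q, hence y | q. Since q | y, q = y. Because q | u and u > 0, q ≤ u. q = y, so y ≤ u. Since u = k, y ≤ k.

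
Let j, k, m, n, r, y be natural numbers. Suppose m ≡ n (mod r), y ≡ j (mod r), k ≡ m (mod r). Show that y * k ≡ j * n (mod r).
k ≡ m (mod r) and m ≡ n (mod r), hence k ≡ n (mod r). Since y ≡ j (mod r), by multiplying congruences, y * k ≡ j * n (mod r).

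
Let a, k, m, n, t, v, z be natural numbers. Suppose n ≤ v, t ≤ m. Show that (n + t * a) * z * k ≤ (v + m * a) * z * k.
From t ≤ m, t * a ≤ m * a. n ≤ v, so n + t * a ≤ v + m * a. Then (n + t * a) * z ≤ (v + m * a) * z. Then (n + t * a) * z * k ≤ (v + m * a) * z * k.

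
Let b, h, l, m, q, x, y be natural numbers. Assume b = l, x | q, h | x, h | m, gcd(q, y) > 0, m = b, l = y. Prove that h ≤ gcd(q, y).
h | x and x | q, so h | q. Because b = l and l = y, b = y. From m = b and h | m, h | b. Because b = y, h | y. h | q, so h | gcd(q, y). Since gcd(q, y) > 0, h ≤ gcd(q, y).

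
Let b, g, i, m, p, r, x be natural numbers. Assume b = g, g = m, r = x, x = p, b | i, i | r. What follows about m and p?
m | p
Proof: Since b = g and g = m, b = m. r = x and x = p, thus r = p. b | i and i | r, hence b | r. Since r = p, b | p. Since b = m, m | p.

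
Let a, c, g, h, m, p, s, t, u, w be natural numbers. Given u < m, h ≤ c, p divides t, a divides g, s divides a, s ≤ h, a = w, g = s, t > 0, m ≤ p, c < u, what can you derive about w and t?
w < t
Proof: Since g = s and a divides g, a divides s. From s divides a, s = a. Since a = w, s = w. Since s ≤ h, w ≤ h. c < u and u < m, hence c < m. From h ≤ c, h < m. p divides t and t > 0, thus p ≤ t. Because m ≤ p, m ≤ t. h < m, so h < t. w ≤ h, so w < t.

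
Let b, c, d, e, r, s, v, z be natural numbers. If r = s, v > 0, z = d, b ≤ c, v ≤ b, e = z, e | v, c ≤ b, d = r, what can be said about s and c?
s ≤ c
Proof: From d = r and r = s, d = s. From e = z and z = d, e = d. Since e | v, d | v. v > 0, so d ≤ v. From b ≤ c and c ≤ b, b = c. Since v ≤ b, v ≤ c. d ≤ v, so d ≤ c. Since d = s, s ≤ c.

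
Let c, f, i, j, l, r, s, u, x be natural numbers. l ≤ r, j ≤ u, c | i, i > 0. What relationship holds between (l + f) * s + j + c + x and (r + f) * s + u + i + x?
(l + f) * s + j + c + x ≤ (r + f) * s + u + i + x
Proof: Since l ≤ r, l + f ≤ r + f. Then (l + f) * s ≤ (r + f) * s. j ≤ u, so (l + f) * s + j ≤ (r + f) * s + u. Since c | i and i > 0, c ≤ i. Then c + x ≤ i + x. (l + f) * s + j ≤ (r + f) * s + u, so (l + f) * s + j + c + x ≤ (r + f) * s + u + i + x.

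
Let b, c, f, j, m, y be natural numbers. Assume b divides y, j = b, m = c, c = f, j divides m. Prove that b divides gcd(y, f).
Since m = c and j divides m, j divides c. j = b, so b divides c. c = f, so b divides f. Since b divides y, b divides gcd(y, f).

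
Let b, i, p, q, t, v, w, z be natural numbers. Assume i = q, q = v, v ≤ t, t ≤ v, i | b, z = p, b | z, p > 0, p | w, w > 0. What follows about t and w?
t ≤ w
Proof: Since i = q and q = v, i = v. v ≤ t and t ≤ v, thus v = t. Since i = v, i = t. z = p and b | z, thus b | p. Since i | b, i | p. Since p > 0, i ≤ p. Because p | w and w > 0, p ≤ w. Because i ≤ p, i ≤ w. Since i = t, t ≤ w.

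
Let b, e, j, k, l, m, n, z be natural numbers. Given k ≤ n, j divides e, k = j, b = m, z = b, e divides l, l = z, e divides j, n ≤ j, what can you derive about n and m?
n divides m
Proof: From k = j and k ≤ n, j ≤ n. n ≤ j, so j = n. Since z = b and b = m, z = m. e divides j and j divides e, therefore e = j. From l = z and e divides l, e divides z. Since e = j, j divides z. Since z = m, j divides m. Since j = n, n divides m.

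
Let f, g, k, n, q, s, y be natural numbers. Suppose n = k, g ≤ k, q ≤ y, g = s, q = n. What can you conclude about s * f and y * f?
s * f ≤ y * f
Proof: g = s and g ≤ k, therefore s ≤ k. Because q = n and n = k, q = k. q ≤ y, so k ≤ y. Because s ≤ k, s ≤ y. Then s * f ≤ y * f.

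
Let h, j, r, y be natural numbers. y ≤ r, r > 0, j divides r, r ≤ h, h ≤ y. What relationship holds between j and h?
j ≤ h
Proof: Because h ≤ y and y ≤ r, h ≤ r. r ≤ h, so r = h. j divides r and r > 0, therefore j ≤ r. r = h, so j ≤ h.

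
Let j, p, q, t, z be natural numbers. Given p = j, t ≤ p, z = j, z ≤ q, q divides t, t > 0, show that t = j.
Because p = j and t ≤ p, t ≤ j. Since q divides t and t > 0, q ≤ t. From z ≤ q, z ≤ t. z = j, so j ≤ t. Since t ≤ j, t = j.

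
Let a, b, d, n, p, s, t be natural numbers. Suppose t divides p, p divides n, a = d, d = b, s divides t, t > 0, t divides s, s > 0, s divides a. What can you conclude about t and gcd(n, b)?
t divides gcd(n, b)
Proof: Since t divides p and p divides n, t divides n. a = d and d = b, so a = b. s divides t and t > 0, so s ≤ t. From t divides s and s > 0, t ≤ s. Since s ≤ t, s = t. Since s divides a, t divides a. Since a = b, t divides b. Since t divides n, t divides gcd(n, b).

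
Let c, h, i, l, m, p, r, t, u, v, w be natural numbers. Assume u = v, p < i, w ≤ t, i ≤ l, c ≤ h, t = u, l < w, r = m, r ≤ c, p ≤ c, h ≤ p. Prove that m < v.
Since t = u and u = v, t = v. r = m and r ≤ c, thus m ≤ c. From c ≤ h and h ≤ p, c ≤ p. p ≤ c, so p = c. p < i and i ≤ l, so p < l. l < w, so p < w. p = c, so c < w. From m ≤ c, m < w. w ≤ t, so m < t. From t = v, m < v.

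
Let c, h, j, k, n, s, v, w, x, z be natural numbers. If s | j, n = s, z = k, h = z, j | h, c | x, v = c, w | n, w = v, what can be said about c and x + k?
c | x + k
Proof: n = s and w | n, hence w | s. w = v, so v | s. s | j and j | h, therefore s | h. Since h = z, s | z. Because v | s, v | z. v = c, so c | z. z = k, so c | k. Since c | x, c | x + k.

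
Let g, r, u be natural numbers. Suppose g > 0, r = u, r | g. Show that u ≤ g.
Since r = u and r | g, u | g. Since g > 0, u ≤ g.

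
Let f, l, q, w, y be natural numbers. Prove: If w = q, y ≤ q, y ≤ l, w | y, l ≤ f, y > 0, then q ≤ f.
From w = q and w | y, q | y. Since y > 0, q ≤ y. y ≤ q, so y = q. y ≤ l and l ≤ f, hence y ≤ f. Since y = q, q ≤ f.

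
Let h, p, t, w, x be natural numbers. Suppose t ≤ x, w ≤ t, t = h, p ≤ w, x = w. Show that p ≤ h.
x = w and t ≤ x, therefore t ≤ w. Since w ≤ t, w = t. t = h, so w = h. p ≤ w, so p ≤ h.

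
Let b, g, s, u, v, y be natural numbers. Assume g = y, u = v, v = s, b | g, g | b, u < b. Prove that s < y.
u = v and v = s, hence u = s. b | g and g | b, so b = g. Since u < b, u < g. Since u = s, s < g. Since g = y, s < y.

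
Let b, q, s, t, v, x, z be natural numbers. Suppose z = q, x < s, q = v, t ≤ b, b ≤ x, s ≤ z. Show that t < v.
t ≤ b and b ≤ x, hence t ≤ x. From x < s, t < s. z = q and q = v, therefore z = v. Since s ≤ z, s ≤ v. t < s, so t < v.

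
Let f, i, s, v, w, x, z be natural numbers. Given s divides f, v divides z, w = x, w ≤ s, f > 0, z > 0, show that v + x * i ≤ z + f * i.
v divides z and z > 0, thus v ≤ z. Because s divides f and f > 0, s ≤ f. From w ≤ s, w ≤ f. w = x, so x ≤ f. By multiplying by a non-negative, x * i ≤ f * i. Since v ≤ z, v + x * i ≤ z + f * i.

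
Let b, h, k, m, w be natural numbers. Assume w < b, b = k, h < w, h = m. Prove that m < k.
b = k and w < b, hence w < k. Since h < w, h < k. Since h = m, m < k.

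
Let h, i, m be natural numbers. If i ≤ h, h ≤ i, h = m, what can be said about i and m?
i = m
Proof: From i ≤ h and h ≤ i, i = h. Since h = m, i = m.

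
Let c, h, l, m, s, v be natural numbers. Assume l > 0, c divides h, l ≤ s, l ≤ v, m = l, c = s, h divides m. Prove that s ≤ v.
c = s and c divides h, therefore s divides h. Since h divides m, s divides m. Since m = l, s divides l. From l > 0, s ≤ l. l ≤ s, so l = s. l ≤ v, so s ≤ v.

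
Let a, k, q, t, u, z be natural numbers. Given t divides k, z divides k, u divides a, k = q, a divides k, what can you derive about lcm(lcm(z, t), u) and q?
lcm(lcm(z, t), u) divides q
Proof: Since z divides k and t divides k, lcm(z, t) divides k. u divides a and a divides k, therefore u divides k. lcm(z, t) divides k, so lcm(lcm(z, t), u) divides k. Since k = q, lcm(lcm(z, t), u) divides q.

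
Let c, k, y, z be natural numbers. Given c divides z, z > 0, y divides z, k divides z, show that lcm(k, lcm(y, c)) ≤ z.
y divides z and c divides z, therefore lcm(y, c) divides z. k divides z, so lcm(k, lcm(y, c)) divides z. Since z > 0, lcm(k, lcm(y, c)) ≤ z.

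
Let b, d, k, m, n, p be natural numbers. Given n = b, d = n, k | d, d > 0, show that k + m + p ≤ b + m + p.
Since k | d and d > 0, k ≤ d. From d = n, k ≤ n. Since n = b, k ≤ b. Then k + m ≤ b + m. Then k + m + p ≤ b + m + p.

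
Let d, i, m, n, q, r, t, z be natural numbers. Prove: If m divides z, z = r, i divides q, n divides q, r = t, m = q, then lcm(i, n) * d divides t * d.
Since i divides q and n divides q, lcm(i, n) divides q. z = r and r = t, thus z = t. From m = q and m divides z, q divides z. z = t, so q divides t. lcm(i, n) divides q, so lcm(i, n) divides t. Then lcm(i, n) * d divides t * d.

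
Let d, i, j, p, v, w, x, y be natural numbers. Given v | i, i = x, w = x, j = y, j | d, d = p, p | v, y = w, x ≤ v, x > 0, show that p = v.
From i = x and v | i, v | x. x > 0, so v ≤ x. Since x ≤ v, x = v. From j = y and y = w, j = w. Since w = x, j = x. From d = p and j | d, j | p. j = x, so x | p. Since x = v, v | p. Since p | v, p = v.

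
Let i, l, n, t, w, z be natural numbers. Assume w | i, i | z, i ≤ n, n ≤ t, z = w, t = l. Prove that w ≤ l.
Since z = w and i | z, i | w. From w | i, i = w. t = l and n ≤ t, hence n ≤ l. Since i ≤ n, i ≤ l. i = w, so w ≤ l.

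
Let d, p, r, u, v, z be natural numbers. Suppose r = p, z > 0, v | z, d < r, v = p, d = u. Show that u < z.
Since r = p and d < r, d < p. Since d = u, u < p. Because v = p and v | z, p | z. Since z > 0, p ≤ z. u < p, so u < z.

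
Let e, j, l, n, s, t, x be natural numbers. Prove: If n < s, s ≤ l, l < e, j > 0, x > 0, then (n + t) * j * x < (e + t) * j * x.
Because n < s and s ≤ l, n < l. Since l < e, n < e. Then n + t < e + t. Using j > 0, by multiplying by a positive, (n + t) * j < (e + t) * j. Since x > 0, by multiplying by a positive, (n + t) * j * x < (e + t) * j * x.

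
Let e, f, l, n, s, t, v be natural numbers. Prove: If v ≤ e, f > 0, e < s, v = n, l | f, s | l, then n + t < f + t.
v = n and v ≤ e, thus n ≤ e. Since e < s, n < s. s | l and l | f, thus s | f. Since f > 0, s ≤ f. n < s, so n < f. Then n + t < f + t.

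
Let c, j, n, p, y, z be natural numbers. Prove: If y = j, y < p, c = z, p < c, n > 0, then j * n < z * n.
c = z and p < c, thus p < z. y < p, so y < z. y = j, so j < z. Since n > 0, by multiplying by a positive, j * n < z * n.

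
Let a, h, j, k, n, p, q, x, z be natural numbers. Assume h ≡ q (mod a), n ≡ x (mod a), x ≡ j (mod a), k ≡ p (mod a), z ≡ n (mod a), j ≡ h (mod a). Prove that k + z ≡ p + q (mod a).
Since z ≡ n (mod a) and n ≡ x (mod a), z ≡ x (mod a). x ≡ j (mod a), so z ≡ j (mod a). Since j ≡ h (mod a), z ≡ h (mod a). Because h ≡ q (mod a), z ≡ q (mod a). k ≡ p (mod a), so k + z ≡ p + q (mod a).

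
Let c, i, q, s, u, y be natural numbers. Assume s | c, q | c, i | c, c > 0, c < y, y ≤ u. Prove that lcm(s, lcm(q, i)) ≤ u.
q | c and i | c, hence lcm(q, i) | c. Since s | c, lcm(s, lcm(q, i)) | c. c > 0, so lcm(s, lcm(q, i)) ≤ c. Because c < y and y ≤ u, c < u. Since lcm(s, lcm(q, i)) ≤ c, lcm(s, lcm(q, i)) < u. Then lcm(s, lcm(q, i)) ≤ u.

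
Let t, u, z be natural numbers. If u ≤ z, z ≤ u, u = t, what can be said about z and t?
z = t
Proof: z ≤ u and u ≤ z, thus z = u. From u = t, z = t.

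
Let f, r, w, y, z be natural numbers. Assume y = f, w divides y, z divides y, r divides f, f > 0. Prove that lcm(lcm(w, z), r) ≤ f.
w divides y and z divides y, so lcm(w, z) divides y. Since y = f, lcm(w, z) divides f. Since r divides f, lcm(lcm(w, z), r) divides f. Since f > 0, lcm(lcm(w, z), r) ≤ f.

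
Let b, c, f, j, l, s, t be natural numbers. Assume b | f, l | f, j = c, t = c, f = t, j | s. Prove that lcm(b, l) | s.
f = t and t = c, thus f = c. From b | f and l | f, lcm(b, l) | f. f = c, so lcm(b, l) | c. From j = c and j | s, c | s. Because lcm(b, l) | c, lcm(b, l) | s.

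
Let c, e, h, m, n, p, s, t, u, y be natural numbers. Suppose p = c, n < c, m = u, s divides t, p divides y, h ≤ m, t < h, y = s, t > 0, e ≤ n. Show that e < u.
e ≤ n and n < c, so e < c. From y = s and p divides y, p divides s. Since s divides t, p divides t. Since p = c, c divides t. Since t > 0, c ≤ t. Since e < c, e < t. From m = u and h ≤ m, h ≤ u. t < h, so t < u. Since e < t, e < u.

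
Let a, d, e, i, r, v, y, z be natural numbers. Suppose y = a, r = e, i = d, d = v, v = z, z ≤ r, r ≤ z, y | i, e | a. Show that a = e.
Because i = d and d = v, i = v. Since v = z, i = z. z ≤ r and r ≤ z, thus z = r. Since i = z, i = r. y | i, so y | r. r = e, so y | e. Since y = a, a | e. e | a, so a = e.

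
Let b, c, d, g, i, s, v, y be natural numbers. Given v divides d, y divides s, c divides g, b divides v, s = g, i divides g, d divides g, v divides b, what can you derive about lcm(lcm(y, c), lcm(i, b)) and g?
lcm(lcm(y, c), lcm(i, b)) divides g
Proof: s = g and y divides s, therefore y divides g. c divides g, so lcm(y, c) divides g. v divides b and b divides v, so v = b. From v divides d and d divides g, v divides g. v = b, so b divides g. i divides g, so lcm(i, b) divides g. lcm(y, c) divides g, so lcm(lcm(y, c), lcm(i, b)) divides g.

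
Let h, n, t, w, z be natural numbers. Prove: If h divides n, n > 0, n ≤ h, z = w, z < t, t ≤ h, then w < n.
h divides n and n > 0, so h ≤ n. From n ≤ h, h = n. z < t and t ≤ h, thus z < h. z = w, so w < h. Because h = n, w < n.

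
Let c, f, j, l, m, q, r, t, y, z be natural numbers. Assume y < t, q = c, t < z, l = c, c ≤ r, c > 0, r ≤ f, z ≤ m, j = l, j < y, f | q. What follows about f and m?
f < m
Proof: Because j = l and l = c, j = c. From c ≤ r and r ≤ f, c ≤ f. Since q = c and f | q, f | c. c > 0, so f ≤ c. Since c ≤ f, c = f. j = c, so j = f. j < y, so f < y. Since y < t, f < t. Because t < z, f < z. z ≤ m, so f < m.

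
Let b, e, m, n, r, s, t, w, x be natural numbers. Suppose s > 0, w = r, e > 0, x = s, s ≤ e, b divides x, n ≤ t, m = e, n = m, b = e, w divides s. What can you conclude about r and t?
r ≤ t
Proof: b = e and b divides x, hence e divides x. x = s, so e divides s. s > 0, so e ≤ s. s ≤ e, so s = e. w divides s, so w divides e. w = r, so r divides e. Because e > 0, r ≤ e. Since n = m and m = e, n = e. From n ≤ t, e ≤ t. From r ≤ e, r ≤ t.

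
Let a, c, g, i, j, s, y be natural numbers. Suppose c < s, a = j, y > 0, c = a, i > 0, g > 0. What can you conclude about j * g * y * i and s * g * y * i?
j * g * y * i < s * g * y * i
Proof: c = a and a = j, thus c = j. Since c < s, j < s. Combined with g > 0, by multiplying by a positive, j * g < s * g. Since y > 0, by multiplying by a positive, j * g * y < s * g * y. Using i > 0, by multiplying by a positive, j * g * y * i < s * g * y * i.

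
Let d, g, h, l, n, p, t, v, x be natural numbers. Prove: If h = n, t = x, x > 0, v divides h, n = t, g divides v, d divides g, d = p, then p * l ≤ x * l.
d = p and d divides g, therefore p divides g. h = n and n = t, therefore h = t. Since g divides v and v divides h, g divides h. From h = t, g divides t. Since t = x, g divides x. p divides g, so p divides x. x > 0, so p ≤ x. By multiplying by a non-negative, p * l ≤ x * l.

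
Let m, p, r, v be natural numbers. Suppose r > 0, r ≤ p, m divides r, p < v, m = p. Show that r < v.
Because m = p and m divides r, p divides r. From r > 0, p ≤ r. From r ≤ p, p = r. Since p < v, r < v.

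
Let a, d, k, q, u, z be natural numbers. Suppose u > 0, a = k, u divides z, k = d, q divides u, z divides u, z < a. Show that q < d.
From q divides u and u > 0, q ≤ u. From z divides u and u divides z, z = u. a = k and k = d, therefore a = d. z < a, so z < d. z = u, so u < d. From q ≤ u, q < d.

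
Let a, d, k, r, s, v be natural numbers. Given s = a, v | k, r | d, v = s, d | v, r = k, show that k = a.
Because r = k and r | d, k | d. From d | v, k | v. Since v | k, k = v. v = s, so k = s. s = a, so k = a.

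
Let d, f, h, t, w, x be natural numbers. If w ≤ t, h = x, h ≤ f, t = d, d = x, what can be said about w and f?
w ≤ f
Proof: Since t = d and w ≤ t, w ≤ d. Since d = x, w ≤ x. h = x and h ≤ f, thus x ≤ f. w ≤ x, so w ≤ f.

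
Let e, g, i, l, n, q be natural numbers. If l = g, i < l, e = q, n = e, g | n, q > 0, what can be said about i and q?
i < q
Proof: l = g and i < l, hence i < g. n = e and g | n, hence g | e. Since e = q, g | q. From q > 0, g ≤ q. Since i < g, i < q.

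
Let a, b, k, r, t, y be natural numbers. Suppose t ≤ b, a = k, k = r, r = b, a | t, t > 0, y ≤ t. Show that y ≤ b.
a = k and k = r, so a = r. Since r = b, a = b. Since a | t, b | t. t > 0, so b ≤ t. Since t ≤ b, t = b. y ≤ t, so y ≤ b.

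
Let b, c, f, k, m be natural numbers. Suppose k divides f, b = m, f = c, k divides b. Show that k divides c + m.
f = c and k divides f, therefore k divides c. b = m and k divides b, so k divides m. Since k divides c, k divides c + m.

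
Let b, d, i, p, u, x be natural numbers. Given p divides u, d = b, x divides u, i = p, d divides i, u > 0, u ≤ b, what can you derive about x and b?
x ≤ b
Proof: From i = p and d divides i, d divides p. Since p divides u, d divides u. Since u > 0, d ≤ u. d = b, so b ≤ u. Since u ≤ b, u = b. x divides u and u > 0, therefore x ≤ u. Since u = b, x ≤ b.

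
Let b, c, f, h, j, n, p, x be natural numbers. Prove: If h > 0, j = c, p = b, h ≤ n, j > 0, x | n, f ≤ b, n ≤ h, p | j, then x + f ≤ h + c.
n ≤ h and h ≤ n, therefore n = h. Since x | n, x | h. Because h > 0, x ≤ h. p = b and p | j, thus b | j. Since j > 0, b ≤ j. Since j = c, b ≤ c. Because f ≤ b, f ≤ c. x ≤ h, so x + f ≤ h + c.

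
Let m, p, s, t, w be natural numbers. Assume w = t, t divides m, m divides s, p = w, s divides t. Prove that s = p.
From p = w and w = t, p = t. t divides m and m divides s, hence t divides s. s divides t, so t = s. p = t, so p = s. Then s = p.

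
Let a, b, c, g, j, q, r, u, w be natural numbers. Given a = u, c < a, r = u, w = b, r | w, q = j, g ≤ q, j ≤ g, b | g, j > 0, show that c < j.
From a = u and c < a, c < u. w = b and r | w, hence r | b. r = u, so u | b. Since q = j and g ≤ q, g ≤ j. j ≤ g, so g = j. Since b | g, b | j. u | b, so u | j. j > 0, so u ≤ j. Since c < u, c < j.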